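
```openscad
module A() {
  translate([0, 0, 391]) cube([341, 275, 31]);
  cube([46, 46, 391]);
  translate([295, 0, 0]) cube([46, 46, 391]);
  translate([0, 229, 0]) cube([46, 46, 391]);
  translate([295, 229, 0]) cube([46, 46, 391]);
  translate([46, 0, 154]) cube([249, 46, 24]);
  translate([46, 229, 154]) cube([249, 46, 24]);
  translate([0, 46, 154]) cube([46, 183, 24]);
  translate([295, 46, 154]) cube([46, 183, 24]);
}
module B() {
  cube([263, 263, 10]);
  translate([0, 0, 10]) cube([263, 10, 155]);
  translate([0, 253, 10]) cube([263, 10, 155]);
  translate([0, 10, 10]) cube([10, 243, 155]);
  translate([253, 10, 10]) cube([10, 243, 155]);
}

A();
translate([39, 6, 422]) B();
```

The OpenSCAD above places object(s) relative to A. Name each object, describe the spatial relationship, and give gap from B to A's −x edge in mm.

The open box's min-x is at 39; the stool's min-x is 0; gap = 39 mm.

A is a stool. B is an open box. The open box is on top of the stool, centred. The gap from the open box to the stool's −x edge is 39 mm.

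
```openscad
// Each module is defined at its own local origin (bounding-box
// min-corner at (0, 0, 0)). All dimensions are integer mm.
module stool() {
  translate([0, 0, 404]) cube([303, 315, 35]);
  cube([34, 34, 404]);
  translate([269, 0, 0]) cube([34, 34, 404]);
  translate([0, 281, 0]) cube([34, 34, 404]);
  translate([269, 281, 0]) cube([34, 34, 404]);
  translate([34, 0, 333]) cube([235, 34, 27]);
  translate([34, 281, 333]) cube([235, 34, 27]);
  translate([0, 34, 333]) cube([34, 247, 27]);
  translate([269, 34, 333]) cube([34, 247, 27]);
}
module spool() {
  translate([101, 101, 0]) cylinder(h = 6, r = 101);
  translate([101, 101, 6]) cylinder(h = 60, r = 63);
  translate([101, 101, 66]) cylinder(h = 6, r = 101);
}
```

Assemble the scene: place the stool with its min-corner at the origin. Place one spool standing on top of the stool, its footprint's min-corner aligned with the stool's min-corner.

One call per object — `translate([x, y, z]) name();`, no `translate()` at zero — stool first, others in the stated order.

stool();
translate([0, 0, 439]) spool();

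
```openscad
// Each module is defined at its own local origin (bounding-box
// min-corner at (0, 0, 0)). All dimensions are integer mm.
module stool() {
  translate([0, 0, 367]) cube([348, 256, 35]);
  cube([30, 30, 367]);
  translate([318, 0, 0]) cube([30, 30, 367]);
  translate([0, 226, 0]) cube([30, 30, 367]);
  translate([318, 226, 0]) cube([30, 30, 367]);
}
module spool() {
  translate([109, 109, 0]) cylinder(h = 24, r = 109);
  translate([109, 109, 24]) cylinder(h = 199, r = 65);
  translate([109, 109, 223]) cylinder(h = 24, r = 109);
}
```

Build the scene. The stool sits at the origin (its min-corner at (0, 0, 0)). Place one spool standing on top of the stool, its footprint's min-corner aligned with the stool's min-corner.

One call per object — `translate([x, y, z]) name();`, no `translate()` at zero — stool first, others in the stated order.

stool();
translate([0, 0, 402]) spool();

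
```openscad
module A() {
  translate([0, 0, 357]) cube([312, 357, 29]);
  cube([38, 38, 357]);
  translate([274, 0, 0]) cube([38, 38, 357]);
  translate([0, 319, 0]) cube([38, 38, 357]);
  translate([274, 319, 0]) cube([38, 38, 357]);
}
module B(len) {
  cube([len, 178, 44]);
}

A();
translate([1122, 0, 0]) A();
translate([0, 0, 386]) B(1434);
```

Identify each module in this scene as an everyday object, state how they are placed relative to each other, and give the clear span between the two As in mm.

A is a stool. B is a beam. A beam spans the tops of two stools. The clear span between the two stools is 810 mm.

Second stool starts at x = 1122; first ends at x = 312; clear span = 1122 − 312 = 810 mm.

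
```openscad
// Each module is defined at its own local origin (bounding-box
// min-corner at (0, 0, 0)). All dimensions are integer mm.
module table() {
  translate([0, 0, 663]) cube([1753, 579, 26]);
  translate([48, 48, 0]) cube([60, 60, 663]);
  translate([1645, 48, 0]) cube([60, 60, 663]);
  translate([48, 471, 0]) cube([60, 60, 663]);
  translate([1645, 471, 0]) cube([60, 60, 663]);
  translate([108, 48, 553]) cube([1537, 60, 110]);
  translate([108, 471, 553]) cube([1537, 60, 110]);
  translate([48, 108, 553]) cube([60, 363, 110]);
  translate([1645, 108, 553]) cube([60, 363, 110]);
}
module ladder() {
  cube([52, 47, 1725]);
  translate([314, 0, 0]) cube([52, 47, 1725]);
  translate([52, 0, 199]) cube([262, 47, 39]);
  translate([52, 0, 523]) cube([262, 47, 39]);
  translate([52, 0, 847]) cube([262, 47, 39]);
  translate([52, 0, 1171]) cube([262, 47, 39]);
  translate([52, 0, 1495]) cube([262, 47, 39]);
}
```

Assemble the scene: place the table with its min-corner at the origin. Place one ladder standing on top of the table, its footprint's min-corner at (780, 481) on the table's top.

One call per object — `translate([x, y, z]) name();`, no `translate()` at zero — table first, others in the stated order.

table();
translate([780, 481, 689]) ladder();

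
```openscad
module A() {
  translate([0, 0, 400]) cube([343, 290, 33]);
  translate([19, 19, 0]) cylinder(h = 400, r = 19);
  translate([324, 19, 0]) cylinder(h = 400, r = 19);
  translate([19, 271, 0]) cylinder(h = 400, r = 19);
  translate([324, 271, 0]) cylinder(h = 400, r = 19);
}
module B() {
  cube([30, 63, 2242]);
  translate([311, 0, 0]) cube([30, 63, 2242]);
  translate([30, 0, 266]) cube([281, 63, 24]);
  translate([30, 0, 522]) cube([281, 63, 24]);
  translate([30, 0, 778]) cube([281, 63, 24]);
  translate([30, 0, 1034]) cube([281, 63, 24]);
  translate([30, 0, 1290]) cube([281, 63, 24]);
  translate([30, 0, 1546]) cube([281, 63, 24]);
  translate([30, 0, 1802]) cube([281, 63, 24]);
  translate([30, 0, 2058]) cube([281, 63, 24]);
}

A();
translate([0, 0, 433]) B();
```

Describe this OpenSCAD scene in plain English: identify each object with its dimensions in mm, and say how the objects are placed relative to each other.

A is a four-legged stool. The seat is 343×290 mm, 33 mm thick, top at z = 433 mm. It stands on four round legs, each 38 mm in diameter, from z = 0 to the seat underside, each leg's axis is inset half a diameter from the nearest pair of seat edges (so the leg's bounding box is flush with the corner).

B is a wooden ladder with two side rails of 30×63 mm section and 2242 mm height, set 341 mm apart overall. Between them run 8 rectangular rungs (63 mm deep, 24 mm thick), front faces flush with the rails' −y face. The bottom of the first rung is 266 mm above the floor and each subsequent rung is 256 mm higher than the one below.

The ladder is on top of the stool.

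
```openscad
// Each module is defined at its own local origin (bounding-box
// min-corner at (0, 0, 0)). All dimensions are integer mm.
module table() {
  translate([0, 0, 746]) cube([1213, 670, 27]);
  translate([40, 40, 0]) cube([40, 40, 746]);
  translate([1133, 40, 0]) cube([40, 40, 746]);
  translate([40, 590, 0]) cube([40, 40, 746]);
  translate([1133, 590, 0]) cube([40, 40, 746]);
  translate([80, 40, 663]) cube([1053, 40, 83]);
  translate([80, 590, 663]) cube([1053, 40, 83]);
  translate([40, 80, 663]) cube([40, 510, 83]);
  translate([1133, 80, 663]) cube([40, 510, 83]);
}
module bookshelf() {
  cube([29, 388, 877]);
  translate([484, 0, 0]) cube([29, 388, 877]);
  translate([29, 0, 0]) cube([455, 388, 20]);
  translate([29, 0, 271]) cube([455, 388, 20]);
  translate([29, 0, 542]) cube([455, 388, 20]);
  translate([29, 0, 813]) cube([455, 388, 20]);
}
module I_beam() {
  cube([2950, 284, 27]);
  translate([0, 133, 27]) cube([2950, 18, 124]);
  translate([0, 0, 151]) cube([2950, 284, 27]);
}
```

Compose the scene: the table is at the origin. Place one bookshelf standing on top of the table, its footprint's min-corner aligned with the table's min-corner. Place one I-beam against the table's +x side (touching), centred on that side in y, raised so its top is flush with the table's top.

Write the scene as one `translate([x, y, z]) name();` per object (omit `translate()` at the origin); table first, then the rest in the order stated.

table();
translate([0, 0, 773]) bookshelf();
translate([1213, 193, 595]) I_beam();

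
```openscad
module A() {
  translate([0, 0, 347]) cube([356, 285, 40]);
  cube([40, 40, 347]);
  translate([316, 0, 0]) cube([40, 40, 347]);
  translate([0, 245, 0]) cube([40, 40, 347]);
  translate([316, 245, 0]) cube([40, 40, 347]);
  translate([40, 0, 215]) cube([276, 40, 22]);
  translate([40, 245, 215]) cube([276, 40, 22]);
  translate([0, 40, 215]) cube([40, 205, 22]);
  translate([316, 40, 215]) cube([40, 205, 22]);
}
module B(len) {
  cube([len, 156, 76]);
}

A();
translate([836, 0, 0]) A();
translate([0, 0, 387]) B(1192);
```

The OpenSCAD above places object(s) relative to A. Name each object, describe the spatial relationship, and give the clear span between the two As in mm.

Second stool starts at x = 836; first ends at x = 356; clear span = 836 − 356 = 480 mm.

A is a stool. B is a beam. A beam spans the tops of two stools. The clear span between the two stools is 480 mm.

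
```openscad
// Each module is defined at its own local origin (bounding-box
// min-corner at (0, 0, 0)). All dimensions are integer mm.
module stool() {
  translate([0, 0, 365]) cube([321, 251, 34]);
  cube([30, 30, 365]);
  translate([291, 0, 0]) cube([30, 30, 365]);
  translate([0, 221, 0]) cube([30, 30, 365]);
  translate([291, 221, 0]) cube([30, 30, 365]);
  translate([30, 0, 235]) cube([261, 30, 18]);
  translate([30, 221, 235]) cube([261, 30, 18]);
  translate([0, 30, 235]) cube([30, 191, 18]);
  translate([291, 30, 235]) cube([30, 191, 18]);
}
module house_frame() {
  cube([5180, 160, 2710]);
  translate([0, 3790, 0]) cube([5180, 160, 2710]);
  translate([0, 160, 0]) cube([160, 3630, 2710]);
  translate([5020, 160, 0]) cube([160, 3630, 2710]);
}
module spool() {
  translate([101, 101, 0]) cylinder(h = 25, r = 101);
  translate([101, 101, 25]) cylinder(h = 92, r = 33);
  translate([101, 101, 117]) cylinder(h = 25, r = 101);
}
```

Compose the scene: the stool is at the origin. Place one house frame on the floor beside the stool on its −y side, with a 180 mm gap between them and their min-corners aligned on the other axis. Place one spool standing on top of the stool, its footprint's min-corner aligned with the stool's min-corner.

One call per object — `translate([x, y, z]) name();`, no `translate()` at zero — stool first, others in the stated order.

stool();
translate([0, -4130, 0]) house_frame();
translate([0, 0, 399]) spool();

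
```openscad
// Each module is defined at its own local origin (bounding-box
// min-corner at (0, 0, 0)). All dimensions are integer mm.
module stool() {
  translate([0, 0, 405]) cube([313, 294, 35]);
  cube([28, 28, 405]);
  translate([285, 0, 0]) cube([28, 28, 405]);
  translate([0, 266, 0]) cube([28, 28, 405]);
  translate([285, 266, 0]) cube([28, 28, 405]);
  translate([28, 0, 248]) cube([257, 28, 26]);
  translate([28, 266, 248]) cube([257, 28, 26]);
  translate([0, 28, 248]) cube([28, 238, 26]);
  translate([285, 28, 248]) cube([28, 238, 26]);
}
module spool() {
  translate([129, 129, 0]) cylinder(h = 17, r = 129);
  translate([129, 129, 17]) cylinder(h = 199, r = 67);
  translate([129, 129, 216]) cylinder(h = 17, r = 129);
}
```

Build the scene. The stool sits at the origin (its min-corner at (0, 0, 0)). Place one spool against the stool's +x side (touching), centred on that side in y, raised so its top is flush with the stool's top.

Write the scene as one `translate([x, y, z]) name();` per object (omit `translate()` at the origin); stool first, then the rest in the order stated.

stool();
translate([313, 18, 207]) spool();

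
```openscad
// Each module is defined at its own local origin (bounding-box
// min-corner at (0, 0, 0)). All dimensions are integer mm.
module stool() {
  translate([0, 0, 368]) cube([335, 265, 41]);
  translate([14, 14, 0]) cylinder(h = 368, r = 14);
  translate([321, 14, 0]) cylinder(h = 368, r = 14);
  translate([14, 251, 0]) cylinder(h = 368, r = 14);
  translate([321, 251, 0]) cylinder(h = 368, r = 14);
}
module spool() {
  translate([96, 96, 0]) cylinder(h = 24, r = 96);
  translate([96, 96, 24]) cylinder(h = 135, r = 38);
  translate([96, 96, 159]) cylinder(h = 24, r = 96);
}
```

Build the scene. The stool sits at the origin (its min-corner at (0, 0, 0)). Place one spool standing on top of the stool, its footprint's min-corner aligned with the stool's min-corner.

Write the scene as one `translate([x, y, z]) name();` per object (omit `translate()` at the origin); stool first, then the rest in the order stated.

stool();
translate([0, 0, 409]) spool();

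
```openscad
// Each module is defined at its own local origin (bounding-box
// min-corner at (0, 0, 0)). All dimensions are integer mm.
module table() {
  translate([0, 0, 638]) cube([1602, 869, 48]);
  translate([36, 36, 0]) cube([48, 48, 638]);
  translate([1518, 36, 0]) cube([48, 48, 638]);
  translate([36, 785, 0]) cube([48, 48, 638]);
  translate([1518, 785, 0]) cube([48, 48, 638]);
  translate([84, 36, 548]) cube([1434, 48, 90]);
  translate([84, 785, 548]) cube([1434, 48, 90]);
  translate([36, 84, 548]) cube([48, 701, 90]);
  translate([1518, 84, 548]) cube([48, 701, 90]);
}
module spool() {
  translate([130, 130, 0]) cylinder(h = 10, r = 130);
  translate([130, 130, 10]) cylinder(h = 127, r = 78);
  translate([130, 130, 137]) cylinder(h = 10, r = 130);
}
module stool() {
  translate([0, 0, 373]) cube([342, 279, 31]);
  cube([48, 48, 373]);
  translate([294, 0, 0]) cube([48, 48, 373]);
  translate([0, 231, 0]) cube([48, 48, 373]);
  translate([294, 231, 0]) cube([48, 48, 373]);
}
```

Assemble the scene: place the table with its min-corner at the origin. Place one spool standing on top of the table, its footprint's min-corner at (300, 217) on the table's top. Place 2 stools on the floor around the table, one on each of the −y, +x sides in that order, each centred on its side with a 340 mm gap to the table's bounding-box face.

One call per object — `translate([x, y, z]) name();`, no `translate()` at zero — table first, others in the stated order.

table();
translate([300, 217, 686]) spool();
translate([630, -619, 0]) stool();
translate([1942, 295, 0]) stool();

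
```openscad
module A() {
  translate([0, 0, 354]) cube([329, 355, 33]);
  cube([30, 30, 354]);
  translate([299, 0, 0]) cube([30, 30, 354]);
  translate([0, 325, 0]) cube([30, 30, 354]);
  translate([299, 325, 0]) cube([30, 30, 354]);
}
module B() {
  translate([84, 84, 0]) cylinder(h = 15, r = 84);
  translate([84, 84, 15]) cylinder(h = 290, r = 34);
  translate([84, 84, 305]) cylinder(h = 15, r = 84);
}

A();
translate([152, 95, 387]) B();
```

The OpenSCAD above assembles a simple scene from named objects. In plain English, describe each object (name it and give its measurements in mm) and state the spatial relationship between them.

A is a four-legged stool. The seat is 329×355 mm, 33 mm thick, top at z = 387 mm. It stands on four square legs, each 30×30 mm in cross-section, from z = 0 to the seat underside, each flush with a corner of the seat.

B is a spool: two coaxial disc flanges of radius 84 mm and thickness 15 mm, joined by a core cylinder of radius 34 mm and height 290 mm. The lower flange rests on z = 0 and the three cylinders share a vertical axis.

The spool is on top of the stool.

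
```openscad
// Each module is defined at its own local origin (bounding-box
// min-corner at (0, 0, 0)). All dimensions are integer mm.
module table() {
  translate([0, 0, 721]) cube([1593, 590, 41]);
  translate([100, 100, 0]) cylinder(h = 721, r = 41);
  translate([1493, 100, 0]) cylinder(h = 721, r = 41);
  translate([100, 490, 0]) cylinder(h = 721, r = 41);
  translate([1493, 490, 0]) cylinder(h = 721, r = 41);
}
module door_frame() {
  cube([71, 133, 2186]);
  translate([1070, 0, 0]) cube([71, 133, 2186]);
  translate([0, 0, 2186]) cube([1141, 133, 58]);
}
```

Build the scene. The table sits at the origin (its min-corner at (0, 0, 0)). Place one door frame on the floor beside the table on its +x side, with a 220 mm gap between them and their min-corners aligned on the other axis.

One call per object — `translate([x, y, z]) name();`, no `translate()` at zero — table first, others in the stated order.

table();
translate([1813, 0, 0]) door_frame();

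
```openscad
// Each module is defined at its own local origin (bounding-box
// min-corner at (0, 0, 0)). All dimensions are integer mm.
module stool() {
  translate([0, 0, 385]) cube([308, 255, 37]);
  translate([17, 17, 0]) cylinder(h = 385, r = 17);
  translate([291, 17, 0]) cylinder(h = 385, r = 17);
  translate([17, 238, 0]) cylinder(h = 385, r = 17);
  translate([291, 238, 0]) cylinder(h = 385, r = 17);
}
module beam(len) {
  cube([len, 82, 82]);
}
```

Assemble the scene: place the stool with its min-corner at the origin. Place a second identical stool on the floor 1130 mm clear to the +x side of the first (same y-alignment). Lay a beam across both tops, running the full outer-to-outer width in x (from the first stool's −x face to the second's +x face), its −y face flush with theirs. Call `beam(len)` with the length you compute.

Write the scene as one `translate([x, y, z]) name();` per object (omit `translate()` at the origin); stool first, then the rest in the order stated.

stool();
translate([1438, 0, 0]) stool();
translate([0, 0, 422]) beam(1746);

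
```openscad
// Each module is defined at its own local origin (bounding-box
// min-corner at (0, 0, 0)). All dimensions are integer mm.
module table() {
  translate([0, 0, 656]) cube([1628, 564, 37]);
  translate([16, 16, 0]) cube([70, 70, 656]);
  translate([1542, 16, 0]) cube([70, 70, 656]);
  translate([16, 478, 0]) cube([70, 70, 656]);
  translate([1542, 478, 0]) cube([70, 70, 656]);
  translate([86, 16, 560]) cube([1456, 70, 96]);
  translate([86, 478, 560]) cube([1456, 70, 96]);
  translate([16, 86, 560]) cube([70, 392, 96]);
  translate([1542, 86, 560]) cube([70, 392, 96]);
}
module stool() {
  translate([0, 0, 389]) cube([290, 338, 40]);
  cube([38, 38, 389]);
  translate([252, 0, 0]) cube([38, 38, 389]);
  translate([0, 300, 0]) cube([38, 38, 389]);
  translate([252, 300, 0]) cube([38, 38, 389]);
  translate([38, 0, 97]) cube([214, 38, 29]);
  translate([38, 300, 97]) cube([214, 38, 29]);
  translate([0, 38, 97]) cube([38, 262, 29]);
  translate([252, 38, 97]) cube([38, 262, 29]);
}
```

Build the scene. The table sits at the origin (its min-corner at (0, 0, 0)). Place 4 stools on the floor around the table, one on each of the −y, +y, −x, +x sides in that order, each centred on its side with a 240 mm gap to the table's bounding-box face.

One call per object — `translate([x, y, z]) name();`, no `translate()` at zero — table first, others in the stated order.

table();
translate([669, -578, 0]) stool();
translate([669, 804, 0]) stool();
translate([-530, 113, 0]) stool();
translate([1868, 113, 0]) stool();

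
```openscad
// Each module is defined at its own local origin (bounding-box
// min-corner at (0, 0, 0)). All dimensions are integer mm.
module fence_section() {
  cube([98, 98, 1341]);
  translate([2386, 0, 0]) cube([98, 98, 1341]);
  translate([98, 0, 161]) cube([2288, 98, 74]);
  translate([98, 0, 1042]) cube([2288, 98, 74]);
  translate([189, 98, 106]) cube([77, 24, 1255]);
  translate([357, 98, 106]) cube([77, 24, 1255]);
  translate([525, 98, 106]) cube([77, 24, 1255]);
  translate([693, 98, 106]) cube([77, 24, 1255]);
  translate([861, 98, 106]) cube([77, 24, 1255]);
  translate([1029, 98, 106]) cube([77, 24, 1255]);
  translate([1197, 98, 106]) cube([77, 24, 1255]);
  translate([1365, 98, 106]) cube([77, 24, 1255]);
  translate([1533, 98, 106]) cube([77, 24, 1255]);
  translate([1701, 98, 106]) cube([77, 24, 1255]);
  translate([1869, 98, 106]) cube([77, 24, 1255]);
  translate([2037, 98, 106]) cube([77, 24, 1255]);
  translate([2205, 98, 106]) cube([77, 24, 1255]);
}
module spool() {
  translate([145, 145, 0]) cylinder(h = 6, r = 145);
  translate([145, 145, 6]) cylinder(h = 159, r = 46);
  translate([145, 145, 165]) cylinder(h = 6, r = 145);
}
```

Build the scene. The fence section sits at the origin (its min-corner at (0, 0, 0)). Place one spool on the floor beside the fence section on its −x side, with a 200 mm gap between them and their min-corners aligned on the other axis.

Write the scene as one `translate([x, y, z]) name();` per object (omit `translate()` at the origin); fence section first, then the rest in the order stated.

fence_section();
translate([-490, 0, 0]) spool();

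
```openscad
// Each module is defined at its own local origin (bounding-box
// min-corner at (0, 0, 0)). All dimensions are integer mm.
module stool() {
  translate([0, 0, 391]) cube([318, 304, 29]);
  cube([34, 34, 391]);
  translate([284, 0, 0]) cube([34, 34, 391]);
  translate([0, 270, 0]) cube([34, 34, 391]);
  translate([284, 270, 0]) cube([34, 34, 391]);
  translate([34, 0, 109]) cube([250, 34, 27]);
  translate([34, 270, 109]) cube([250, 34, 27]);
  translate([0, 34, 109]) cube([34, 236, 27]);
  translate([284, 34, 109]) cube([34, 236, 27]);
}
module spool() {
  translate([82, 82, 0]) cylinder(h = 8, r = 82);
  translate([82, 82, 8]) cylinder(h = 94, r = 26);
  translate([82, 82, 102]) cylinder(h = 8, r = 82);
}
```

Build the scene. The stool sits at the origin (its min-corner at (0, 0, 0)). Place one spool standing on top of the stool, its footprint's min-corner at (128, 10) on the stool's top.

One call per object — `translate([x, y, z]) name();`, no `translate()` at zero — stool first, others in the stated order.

stool();
translate([128, 10, 420]) spool();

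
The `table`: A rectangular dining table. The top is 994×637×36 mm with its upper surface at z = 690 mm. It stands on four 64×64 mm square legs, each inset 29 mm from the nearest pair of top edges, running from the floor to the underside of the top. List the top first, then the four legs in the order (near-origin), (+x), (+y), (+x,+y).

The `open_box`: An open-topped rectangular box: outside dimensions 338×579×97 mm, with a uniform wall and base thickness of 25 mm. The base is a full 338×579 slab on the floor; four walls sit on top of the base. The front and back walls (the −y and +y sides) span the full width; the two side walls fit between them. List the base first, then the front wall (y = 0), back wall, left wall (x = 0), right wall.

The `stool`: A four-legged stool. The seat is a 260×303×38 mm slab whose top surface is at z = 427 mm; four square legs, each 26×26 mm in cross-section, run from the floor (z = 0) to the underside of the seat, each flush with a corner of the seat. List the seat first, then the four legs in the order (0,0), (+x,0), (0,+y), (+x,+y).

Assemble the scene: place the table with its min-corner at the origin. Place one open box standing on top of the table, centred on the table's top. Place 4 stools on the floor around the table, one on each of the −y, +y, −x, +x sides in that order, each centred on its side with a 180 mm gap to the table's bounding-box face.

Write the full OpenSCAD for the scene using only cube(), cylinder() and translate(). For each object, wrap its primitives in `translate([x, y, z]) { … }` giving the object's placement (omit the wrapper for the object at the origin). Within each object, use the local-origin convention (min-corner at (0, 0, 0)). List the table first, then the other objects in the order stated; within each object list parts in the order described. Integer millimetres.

translate([0, 0, 654]) cube([994, 637, 36]);
translate([29, 29, 0]) cube([64, 64, 654]);
translate([901, 29, 0]) cube([64, 64, 654]);
translate([29, 544, 0]) cube([64, 64, 654]);
translate([901, 544, 0]) cube([64, 64, 654]);
translate([328, 29, 690]) {
  cube([338, 579, 25]);
  translate([0, 0, 25]) cube([338, 25, 72]);
  translate([0, 554, 25]) cube([338, 25, 72]);
  translate([0, 25, 25]) cube([25, 529, 72]);
  translate([313, 25, 25]) cube([25, 529, 72]);
}
translate([367, -483, 0]) {
  translate([0, 0, 389]) cube([260, 303, 38]);
  cube([26, 26, 389]);
  translate([234, 0, 0]) cube([26, 26, 389]);
  translate([0, 277, 0]) cube([26, 26, 389]);
  translate([234, 277, 0]) cube([26, 26, 389]);
}
translate([367, 817, 0]) {
  translate([0, 0, 389]) cube([260, 303, 38]);
  cube([26, 26, 389]);
  translate([234, 0, 0]) cube([26, 26, 389]);
  translate([0, 277, 0]) cube([26, 26, 389]);
  translate([234, 277, 0]) cube([26, 26, 389]);
}
translate([-440, 167, 0]) {
  translate([0, 0, 389]) cube([260, 303, 38]);
  cube([26, 26, 389]);
  translate([234, 0, 0]) cube([26, 26, 389]);
  translate([0, 277, 0]) cube([26, 26, 389]);
  translate([234, 277, 0]) cube([26, 26, 389]);
}
translate([1174, 167, 0]) {
  translate([0, 0, 389]) cube([260, 303, 38]);
  cube([26, 26, 389]);
  translate([234, 0, 0]) cube([26, 26, 389]);
  translate([0, 277, 0]) cube([26, 26, 389]);
  translate([234, 277, 0]) cube([26, 26, 389]);
}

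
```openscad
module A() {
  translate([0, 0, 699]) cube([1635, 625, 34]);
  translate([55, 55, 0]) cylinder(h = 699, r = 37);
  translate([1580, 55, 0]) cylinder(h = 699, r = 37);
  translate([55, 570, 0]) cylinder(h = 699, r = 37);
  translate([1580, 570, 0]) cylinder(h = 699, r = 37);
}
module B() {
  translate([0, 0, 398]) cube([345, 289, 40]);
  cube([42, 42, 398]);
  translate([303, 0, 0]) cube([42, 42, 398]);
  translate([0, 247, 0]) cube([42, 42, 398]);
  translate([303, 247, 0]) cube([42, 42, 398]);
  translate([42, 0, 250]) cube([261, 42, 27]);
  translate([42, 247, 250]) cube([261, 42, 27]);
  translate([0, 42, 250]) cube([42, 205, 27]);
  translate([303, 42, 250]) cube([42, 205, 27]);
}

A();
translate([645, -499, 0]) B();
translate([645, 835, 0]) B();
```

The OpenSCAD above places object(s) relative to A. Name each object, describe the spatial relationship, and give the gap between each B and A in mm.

Each stool's nearest face is 210 mm from the table's bounding box.

A is a table. B is a stool. Two stools sit around the table at the −y, +y sides. The gap between each stool and the table is 210 mm.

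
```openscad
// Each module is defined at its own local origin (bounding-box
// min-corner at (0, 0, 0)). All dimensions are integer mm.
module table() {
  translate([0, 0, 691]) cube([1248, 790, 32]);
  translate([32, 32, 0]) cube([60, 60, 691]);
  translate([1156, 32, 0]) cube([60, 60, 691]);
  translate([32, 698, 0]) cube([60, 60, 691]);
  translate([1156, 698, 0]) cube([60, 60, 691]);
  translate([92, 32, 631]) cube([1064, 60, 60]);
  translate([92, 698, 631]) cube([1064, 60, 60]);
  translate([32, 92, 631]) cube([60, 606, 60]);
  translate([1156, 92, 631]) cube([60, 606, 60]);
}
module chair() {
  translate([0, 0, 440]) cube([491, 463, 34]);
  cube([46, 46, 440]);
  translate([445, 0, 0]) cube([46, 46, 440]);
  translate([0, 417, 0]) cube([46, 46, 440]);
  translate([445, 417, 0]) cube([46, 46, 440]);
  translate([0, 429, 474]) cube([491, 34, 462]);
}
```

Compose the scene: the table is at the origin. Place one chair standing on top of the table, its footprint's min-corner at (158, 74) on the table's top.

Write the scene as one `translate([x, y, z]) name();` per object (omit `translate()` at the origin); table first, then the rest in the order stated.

table();
translate([158, 74, 723]) chair();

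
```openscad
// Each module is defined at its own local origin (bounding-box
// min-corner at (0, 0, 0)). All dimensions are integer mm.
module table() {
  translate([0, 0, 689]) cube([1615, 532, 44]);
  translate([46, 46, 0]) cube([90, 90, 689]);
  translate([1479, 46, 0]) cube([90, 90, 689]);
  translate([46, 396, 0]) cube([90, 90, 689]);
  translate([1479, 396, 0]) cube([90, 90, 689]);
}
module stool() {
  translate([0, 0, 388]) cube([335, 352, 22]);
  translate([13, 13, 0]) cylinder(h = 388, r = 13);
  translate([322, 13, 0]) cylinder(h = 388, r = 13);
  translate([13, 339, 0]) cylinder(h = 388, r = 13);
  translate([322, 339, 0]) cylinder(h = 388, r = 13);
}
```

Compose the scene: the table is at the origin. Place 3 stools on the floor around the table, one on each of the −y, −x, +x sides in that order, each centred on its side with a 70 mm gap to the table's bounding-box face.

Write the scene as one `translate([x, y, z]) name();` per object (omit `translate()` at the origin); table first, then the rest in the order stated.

table();
translate([640, -422, 0]) stool();
translate([-405, 90, 0]) stool();
translate([1685, 90, 0]) stool();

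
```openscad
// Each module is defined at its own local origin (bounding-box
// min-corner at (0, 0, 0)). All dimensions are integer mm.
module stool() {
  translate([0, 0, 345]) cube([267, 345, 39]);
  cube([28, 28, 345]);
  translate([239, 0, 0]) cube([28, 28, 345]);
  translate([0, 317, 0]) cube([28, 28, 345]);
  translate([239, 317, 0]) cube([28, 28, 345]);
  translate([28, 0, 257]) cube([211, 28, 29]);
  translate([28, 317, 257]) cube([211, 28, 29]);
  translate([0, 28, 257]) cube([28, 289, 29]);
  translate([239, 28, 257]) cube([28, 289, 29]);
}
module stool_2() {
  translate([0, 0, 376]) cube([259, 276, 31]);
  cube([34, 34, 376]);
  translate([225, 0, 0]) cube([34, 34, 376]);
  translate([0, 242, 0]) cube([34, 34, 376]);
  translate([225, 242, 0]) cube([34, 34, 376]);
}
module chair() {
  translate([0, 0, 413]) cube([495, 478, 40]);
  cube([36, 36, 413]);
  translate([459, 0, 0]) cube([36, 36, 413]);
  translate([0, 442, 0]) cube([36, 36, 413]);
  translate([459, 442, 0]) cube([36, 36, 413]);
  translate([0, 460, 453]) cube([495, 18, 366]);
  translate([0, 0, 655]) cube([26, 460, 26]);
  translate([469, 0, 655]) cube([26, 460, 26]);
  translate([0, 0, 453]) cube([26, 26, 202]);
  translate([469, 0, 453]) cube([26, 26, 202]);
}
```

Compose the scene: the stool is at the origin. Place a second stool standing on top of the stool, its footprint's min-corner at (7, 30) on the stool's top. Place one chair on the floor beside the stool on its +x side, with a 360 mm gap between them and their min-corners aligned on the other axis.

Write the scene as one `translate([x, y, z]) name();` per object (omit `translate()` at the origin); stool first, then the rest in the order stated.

stool();
translate([7, 30, 384]) stool_2();
translate([627, 0, 0]) chair();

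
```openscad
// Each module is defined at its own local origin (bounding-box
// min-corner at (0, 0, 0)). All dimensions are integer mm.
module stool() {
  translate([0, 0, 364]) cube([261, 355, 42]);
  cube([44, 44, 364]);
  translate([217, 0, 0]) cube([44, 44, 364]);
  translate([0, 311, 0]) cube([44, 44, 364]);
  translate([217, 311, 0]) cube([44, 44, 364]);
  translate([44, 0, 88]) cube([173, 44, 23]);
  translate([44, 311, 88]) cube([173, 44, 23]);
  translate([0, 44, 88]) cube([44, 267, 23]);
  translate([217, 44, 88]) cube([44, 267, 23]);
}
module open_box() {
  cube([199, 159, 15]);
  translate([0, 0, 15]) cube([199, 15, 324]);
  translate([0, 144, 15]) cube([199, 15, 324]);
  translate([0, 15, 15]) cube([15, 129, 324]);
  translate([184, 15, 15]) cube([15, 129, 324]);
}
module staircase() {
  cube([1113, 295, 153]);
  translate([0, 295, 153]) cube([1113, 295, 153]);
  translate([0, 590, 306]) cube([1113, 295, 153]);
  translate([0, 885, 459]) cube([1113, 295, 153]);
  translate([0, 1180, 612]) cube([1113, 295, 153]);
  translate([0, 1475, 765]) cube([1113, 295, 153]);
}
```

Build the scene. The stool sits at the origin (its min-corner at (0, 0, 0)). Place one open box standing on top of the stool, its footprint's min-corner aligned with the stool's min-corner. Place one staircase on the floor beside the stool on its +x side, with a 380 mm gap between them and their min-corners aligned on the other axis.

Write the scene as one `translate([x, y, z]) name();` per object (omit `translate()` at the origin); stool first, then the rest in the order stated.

stool();
translate([0, 0, 406]) open_box();
translate([641, 0, 0]) staircase();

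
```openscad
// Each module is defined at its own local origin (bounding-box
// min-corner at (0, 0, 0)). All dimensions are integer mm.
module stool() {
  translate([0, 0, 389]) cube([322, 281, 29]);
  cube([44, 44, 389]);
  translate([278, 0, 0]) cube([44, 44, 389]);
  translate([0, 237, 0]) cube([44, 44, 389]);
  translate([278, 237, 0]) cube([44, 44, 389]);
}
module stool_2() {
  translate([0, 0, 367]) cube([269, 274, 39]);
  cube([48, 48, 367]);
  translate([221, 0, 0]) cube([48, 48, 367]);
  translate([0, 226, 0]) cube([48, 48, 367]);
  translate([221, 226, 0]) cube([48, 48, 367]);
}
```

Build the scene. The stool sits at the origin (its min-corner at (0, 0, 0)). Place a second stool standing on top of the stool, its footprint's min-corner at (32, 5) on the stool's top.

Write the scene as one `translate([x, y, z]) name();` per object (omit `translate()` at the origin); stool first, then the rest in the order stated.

stool();
translate([32, 5, 418]) stool_2();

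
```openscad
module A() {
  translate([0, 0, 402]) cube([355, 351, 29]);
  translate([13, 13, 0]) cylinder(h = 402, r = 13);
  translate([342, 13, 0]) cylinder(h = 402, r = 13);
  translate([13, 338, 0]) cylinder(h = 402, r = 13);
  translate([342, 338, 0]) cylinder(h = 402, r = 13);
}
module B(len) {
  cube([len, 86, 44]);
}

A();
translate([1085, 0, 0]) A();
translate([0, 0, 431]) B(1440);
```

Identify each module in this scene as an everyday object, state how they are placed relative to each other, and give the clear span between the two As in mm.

A is a stool. B is a beam. A beam spans the tops of two stools. The clear span between the two stools is 730 mm.

Second stool starts at x = 1085; first ends at x = 355; clear span = 1085 − 355 = 730 mm.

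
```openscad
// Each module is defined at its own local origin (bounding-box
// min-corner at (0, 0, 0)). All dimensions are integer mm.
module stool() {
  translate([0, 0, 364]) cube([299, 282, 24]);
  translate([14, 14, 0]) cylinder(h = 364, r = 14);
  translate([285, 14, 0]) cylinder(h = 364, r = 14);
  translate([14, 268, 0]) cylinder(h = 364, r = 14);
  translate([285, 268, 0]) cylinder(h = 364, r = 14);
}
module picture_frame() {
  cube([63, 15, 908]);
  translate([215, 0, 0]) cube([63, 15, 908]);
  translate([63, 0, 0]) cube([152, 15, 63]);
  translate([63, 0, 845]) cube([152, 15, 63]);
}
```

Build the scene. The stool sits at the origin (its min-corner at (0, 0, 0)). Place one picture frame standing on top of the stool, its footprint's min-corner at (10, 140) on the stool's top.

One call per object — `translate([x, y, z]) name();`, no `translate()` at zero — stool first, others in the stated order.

stool();
translate([10, 140, 388]) picture_frame();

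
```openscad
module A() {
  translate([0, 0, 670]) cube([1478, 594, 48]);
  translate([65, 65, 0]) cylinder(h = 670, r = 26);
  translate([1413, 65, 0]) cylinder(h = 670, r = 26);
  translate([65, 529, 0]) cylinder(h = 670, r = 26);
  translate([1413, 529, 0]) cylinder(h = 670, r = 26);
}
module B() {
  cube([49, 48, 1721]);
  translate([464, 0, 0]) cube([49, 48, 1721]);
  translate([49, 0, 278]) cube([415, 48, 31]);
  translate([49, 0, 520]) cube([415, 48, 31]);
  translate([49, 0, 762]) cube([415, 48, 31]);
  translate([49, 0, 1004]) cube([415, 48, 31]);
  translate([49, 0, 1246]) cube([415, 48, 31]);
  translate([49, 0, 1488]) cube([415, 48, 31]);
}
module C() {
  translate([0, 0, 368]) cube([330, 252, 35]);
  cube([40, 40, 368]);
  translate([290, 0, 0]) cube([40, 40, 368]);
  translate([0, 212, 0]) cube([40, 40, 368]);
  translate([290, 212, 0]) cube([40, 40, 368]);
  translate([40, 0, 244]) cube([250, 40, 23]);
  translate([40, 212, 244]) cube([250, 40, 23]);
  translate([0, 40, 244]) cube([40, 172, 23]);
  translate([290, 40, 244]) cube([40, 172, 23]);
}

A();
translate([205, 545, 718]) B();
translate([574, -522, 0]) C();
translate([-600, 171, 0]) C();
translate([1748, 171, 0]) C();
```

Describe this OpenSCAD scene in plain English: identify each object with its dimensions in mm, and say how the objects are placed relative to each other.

A is a table with a 1478×594 mm rectangular top, 48 mm thick, top surface at z = 718 mm, supported by four round legs of 52 mm diameter, each leg's bounding box inset 39 mm from the nearest pair of top edges, running from the floor.

B is a wooden ladder with two side rails of 49×48 mm section and 1721 mm height, set 513 mm apart overall. Between them run 6 rectangular rungs (48 mm deep, 31 mm thick), front faces flush with the rails' −y face. The bottom of the first rung is 278 mm above the floor and each subsequent rung is 242 mm higher than the one below.

C is a four-legged stool. The seat is 330×252 mm, 35 mm thick, top at z = 403 mm. It stands on four square legs, each 40×40 mm in cross-section, from z = 0 to the seat underside, each flush with a corner of the seat. Four stretchers, 40 mm wide and 23 mm tall, connect adjacent legs with their undersides at z = 244 mm, each running between the inner faces of the legs it joins and aligned with the legs' outer faces on the other axis.

The ladder is on top of the table. Three stools sit around the table at the −y, −x, +x sides.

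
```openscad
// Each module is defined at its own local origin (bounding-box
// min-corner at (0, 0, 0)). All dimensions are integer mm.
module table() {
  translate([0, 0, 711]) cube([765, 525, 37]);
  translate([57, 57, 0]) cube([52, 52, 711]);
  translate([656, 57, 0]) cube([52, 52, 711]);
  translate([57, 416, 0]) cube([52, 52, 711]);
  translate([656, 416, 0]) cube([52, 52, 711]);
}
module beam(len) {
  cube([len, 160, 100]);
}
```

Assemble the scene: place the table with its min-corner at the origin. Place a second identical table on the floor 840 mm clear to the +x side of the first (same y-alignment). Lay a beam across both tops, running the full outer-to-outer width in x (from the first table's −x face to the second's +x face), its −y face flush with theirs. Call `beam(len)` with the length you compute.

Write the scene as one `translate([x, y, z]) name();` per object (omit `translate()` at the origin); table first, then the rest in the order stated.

table();
translate([1605, 0, 0]) table();
translate([0, 0, 748]) beam(2370);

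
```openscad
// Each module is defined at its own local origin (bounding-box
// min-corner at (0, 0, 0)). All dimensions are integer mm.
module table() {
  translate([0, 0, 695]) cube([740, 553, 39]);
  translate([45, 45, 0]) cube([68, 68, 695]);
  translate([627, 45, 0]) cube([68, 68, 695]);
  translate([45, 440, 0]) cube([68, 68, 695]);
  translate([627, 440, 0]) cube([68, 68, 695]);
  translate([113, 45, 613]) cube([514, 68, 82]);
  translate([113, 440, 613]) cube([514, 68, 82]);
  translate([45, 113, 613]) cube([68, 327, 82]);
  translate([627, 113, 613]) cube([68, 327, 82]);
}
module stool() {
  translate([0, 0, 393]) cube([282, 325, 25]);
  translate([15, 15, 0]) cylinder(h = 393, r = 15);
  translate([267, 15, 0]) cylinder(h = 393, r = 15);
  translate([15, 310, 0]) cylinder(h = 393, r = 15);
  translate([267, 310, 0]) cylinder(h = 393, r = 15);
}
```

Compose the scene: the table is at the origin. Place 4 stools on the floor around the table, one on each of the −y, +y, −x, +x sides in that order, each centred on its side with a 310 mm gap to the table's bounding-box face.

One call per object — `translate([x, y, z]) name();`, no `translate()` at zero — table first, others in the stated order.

table();
translate([229, -635, 0]) stool();
translate([229, 863, 0]) stool();
translate([-592, 114, 0]) stool();
translate([1050, 114, 0]) stool();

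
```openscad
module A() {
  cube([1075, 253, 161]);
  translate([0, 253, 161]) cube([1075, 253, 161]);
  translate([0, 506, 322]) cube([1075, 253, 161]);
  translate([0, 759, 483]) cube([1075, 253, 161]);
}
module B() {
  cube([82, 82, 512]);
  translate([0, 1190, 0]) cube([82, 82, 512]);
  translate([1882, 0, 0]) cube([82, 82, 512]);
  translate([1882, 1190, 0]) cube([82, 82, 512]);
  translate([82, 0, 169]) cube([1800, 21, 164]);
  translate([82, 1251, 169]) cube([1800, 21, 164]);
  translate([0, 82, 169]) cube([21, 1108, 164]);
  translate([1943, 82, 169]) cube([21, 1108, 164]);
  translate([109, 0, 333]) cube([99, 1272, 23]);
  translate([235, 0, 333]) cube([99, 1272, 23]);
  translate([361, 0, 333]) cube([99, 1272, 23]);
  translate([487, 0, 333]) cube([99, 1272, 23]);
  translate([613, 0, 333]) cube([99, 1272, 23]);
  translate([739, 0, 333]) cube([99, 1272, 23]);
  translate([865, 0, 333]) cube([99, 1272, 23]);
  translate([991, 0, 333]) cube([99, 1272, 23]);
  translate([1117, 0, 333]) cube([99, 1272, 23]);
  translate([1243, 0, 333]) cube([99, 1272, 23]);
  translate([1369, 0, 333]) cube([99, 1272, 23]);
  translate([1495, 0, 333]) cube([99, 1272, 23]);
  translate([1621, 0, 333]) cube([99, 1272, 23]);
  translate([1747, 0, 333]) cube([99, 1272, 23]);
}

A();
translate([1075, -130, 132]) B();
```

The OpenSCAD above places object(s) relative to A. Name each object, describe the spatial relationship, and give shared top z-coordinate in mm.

A is a staircase. B is a bed frame. The bed frame is beside the staircase with their tops flush at z = 644. The shared top z-coordinate is 644 mm.

Both tops at z = 644 mm.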